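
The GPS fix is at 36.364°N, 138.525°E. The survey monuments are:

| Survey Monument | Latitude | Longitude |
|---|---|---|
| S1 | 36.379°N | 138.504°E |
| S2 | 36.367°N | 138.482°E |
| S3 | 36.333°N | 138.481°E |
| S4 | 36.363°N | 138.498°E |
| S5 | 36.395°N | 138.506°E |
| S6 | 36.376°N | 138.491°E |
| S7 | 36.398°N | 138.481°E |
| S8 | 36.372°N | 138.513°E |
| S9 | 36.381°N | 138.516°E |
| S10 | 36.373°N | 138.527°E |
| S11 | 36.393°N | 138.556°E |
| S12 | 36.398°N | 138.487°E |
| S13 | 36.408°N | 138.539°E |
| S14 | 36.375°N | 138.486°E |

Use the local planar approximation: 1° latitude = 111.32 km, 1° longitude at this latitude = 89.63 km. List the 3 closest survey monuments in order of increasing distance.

Distances from 36.364°N, 138.525°E:
S1: 2.516 km
S2: 3.869 km
S3: 5.240 km
S4: 2.423 km
S5: 3.848 km
S6: 3.327 km
S7: 5.466 km
S8: 1.396 km
S9: 2.057 km
S10: 1.018 km
S11: 4.259 km
S12: 5.092 km
S13: 5.056 km
S14: 3.704 km
Sorted: S10 (1.018 km) < S8 (1.396 km) < S9 (2.057 km) < S4 (2.423 km) < S1 (2.516 km) < …

S10, S8, S9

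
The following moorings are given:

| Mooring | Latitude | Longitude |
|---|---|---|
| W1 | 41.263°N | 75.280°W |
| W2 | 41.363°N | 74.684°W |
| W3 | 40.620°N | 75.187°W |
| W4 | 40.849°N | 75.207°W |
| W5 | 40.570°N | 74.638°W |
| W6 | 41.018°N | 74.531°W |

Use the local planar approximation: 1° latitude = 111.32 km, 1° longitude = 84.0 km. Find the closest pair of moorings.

W3 and W4

Pairwise distances:
W1–W2: √((0.100·111.32)² + (0.596·84.0)²) = √(123.92142 + 2506.40410) = 51.287 km
W1–W3: √((-0.643·111.32)² + (0.093·84.0)²) = √(5123.51888 + 61.02734) = 72.004 km
W1–W4: √((-0.414·111.32)² + (0.073·84.0)²) = √(2123.96364 + 37.60142) = 46.493 km
W1–W5: √((-0.693·111.32)² + (0.642·84.0)²) = √(5951.31400 + 2908.22918) = 94.125 km
W1–W6: √((-0.245·111.32)² + (0.749·84.0)²) = √(743.83835 + 3958.42306) = 68.573 km
W2–W3: √((-0.743·111.32)² + (-0.503·84.0)²) = √(6841.06982 + 1785.23150) = 92.878 km
W2–W4: √((-0.514·111.32)² + (-0.523·84.0)²) = √(3273.95445 + 1930.02062) = 72.139 km
W2–W5: √((-0.793·111.32)² + (0.046·84.0)²) = √(7792.78636 + 14.93050) = 88.361 km
W2–W6: √((-0.345·111.32)² + (0.153·84.0)²) = √(1474.97475 + 165.17390) = 40.499 km
W3–W4: √((0.229·111.32)² + (-0.020·84.0)²) = √(649.85634 + 2.82240) = 25.548 km
W3–W5: √((-0.050·111.32)² + (0.549·84.0)²) = √(30.98036 + 2126.68546) = 46.451 km
W3–W6: √((0.398·111.32)² + (0.656·84.0)²) = √(1962.96492 + 3036.45082) = 70.707 km
W4–W5: √((-0.279·111.32)² + (0.569·84.0)²) = √(964.61676 + 2284.45762) = 57.001 km
W4–W6: √((0.169·111.32)² + (0.676·84.0)²) = √(353.93198 + 3224.42266) = 59.819 km
W5–W6: √((0.448·111.32)² + (0.107·84.0)²) = √(2487.15255 + 80.78414) = 50.675 km
Closest pair: W3–W4 at 25.548 km.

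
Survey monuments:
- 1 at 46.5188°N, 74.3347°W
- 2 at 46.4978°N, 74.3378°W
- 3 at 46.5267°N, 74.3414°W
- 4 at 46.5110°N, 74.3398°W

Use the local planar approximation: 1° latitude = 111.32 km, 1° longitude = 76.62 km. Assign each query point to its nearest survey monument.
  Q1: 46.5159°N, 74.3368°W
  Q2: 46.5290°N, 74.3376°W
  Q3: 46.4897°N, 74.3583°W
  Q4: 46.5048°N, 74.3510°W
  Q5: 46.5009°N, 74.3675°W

Q1→1; Q2→3; Q3→2; Q4→4; Q5→2

Q1 at 46.5159°N, 74.3368°W:
  1: √((0.0029·111.32)² + (0.0021·76.62)²) = √(0.104218 + 0.025889) = 0.3607 km
  2: √((-0.0181·111.32)² + (-0.0010·76.62)²) = √(4.059790 + 0.005871) = 2.0163 km
  3: √((0.0108·111.32)² + (-0.0046·76.62)²) = √(1.445419 + 0.124222) = 1.2529 km
  4: √((-0.0049·111.32)² + (-0.0030·76.62)²) = √(0.297535 + 0.052836) = 0.5919 km
  → nearest: 1 (0.3607 km)
Q2 at 46.5290°N, 74.3376°W:
  1: √((-0.0102·111.32)² + (0.0029·76.62)²) = √(1.289278 + 0.049372) = 1.1570 km
  2: √((-0.0312·111.32)² + (-0.0002·76.62)²) = √(12.063007 + 0.000235) = 3.4732 km
  3: √((-0.0023·111.32)² + (-0.0038·76.62)²) = √(0.065554 + 0.084772) = 0.3877 km
  4: √((-0.0180·111.32)² + (-0.0022·76.62)²) = √(4.015054 + 0.028414) = 2.0108 km
  → nearest: 3 (0.3877 km)
Q3 at 46.4897°N, 74.3583°W:
  1: √((0.0291·111.32)² + (0.0236·76.62)²) = √(10.493790 + 3.269703) = 3.7099 km
  2: √((0.0081·111.32)² + (0.0205·76.62)²) = √(0.813048 + 2.467130) = 1.8111 km
  3: √((0.0370·111.32)² + (0.0169·76.62)²) = √(16.964843 + 1.676709) = 4.3176 km
  4: √((0.0213·111.32)² + (0.0185·76.62)²) = √(5.622191 + 2.009221) = 2.7625 km
  → nearest: 2 (1.8111 km)
Q4 at 46.5048°N, 74.3510°W:
  1: √((0.0140·111.32)² + (0.0163·76.62)²) = √(2.428860 + 1.559766) = 1.9972 km
  2: √((-0.0070·111.32)² + (0.0132·76.62)²) = √(0.607215 + 1.022898) = 1.2768 km
  3: √((0.0219·111.32)² + (0.0096·76.62)²) = √(5.943395 + 0.541037) = 2.5465 km
  4: √((0.0062·111.32)² + (0.0112·76.62)²) = √(0.476354 + 0.736411) = 1.1013 km
  → nearest: 4 (1.1013 km)
Q5 at 46.5009°N, 74.3675°W:
  1: √((0.0179·111.32)² + (0.0328·76.62)²) = √(3.970566 + 6.315853) = 3.2072 km
  2: √((-0.0031·111.32)² + (0.0297·76.62)²) = √(0.119088 + 5.178419) = 2.3016 km
  3: √((0.0258·111.32)² + (0.0261·76.62)²) = √(8.248706 + 3.999128) = 3.4997 km
  4: √((0.0101·111.32)² + (0.0277·76.62)²) = √(1.264122 + 4.504471) = 2.4018 km
  → nearest: 2 (2.3016 km)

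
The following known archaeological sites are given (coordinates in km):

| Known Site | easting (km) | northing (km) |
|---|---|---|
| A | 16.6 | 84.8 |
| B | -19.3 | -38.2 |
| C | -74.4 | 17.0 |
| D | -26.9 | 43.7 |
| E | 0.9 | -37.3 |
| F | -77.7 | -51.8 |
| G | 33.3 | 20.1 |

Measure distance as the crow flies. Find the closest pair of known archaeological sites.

Pairwise distances:
A–B: √((-35.9)² + (-123.0)²) = √(1288.810 + 15129.000) = 128.1 km
A–C: √((-91.0)² + (-67.8)²) = √(8281.000 + 4596.840) = 113.5 km
A–D: √((-43.5)² + (-41.1)²) = √(1892.250 + 1689.210) = 59.8 km
A–E: √((-15.7)² + (-122.1)²) = √(246.490 + 14908.410) = 123.1 km
A–F: √((-94.3)² + (-136.6)²) = √(8892.490 + 18659.560) = 166.0 km
A–G: √((16.7)² + (-64.7)²) = √(278.890 + 4186.090) = 66.8 km
B–C: √((-55.1)² + (55.2)²) = √(3036.010 + 3047.040) = 78.0 km
B–D: √((-7.6)² + (81.9)²) = √(57.760 + 6707.610) = 82.3 km
B–E: √((20.2)² + (0.9)²) = √(408.040 + 0.810) = 20.2 km
B–F: √((-58.4)² + (-13.6)²) = √(3410.560 + 184.960) = 60.0 km
B–G: √((52.6)² + (58.3)²) = √(2766.760 + 3398.890) = 78.5 km
C–D: √((47.5)² + (26.7)²) = √(2256.250 + 712.890) = 54.5 km
C–E: √((75.3)² + (-54.3)²) = √(5670.090 + 2948.490) = 92.8 km
C–F: √((-3.3)² + (-68.8)²) = √(10.890 + 4733.440) = 68.9 km
C–G: √((107.7)² + (3.1)²) = √(11599.290 + 9.610) = 107.7 km
D–E: √((27.8)² + (-81.0)²) = √(772.840 + 6561.000) = 85.6 km
D–F: √((-50.8)² + (-95.5)²) = √(2580.640 + 9120.250) = 108.2 km
D–G: √((60.2)² + (-23.6)²) = √(3624.040 + 556.960) = 64.7 km
E–F: √((-78.6)² + (-14.5)²) = √(6177.960 + 210.250) = 79.9 km
E–G: √((32.4)² + (57.4)²) = √(1049.760 + 3294.760) = 65.9 km
F–G: √((111.0)² + (71.9)²) = √(12321.000 + 5169.610) = 132.3 km
Closest pair: B–E at 20.2 km.

B and E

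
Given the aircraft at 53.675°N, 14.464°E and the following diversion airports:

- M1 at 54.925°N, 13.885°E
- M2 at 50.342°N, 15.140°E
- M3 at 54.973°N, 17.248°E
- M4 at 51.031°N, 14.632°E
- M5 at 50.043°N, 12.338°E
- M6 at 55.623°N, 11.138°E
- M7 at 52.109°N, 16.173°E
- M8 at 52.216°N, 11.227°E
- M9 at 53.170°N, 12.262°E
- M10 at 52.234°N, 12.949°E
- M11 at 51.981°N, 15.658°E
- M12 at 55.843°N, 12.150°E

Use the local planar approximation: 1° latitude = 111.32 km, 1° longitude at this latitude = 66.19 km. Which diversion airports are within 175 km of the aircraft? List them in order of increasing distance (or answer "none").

Distances from 53.675°N, 14.464°E:
M1: 144.331 km
M2: 373.718 km
M3: 234.168 km
M4: 294.540 km
M5: 428.103 km
M6: 309.014 km
M7: 207.812 km
M8: 268.859 km
M9: 156.216 km
M10: 189.176 km
M11: 204.467 km
M12: 285.841 km
Threshold 175 km: M1 (144.331 km), M9 (156.216 km) are within range.

M1, M9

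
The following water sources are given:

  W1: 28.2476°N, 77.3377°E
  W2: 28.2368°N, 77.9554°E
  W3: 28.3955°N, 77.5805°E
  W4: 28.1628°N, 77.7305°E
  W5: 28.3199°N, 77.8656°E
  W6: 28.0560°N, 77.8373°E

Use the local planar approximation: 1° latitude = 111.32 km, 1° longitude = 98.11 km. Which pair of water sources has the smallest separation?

Pairwise distances:
W2–W5: √((0.0831·111.32)² + (-0.0898·98.11)²) = √(85.575302 + 77.620998) = 12.7748 km
W4–W6: √((-0.1068·111.32)² + (0.1068·98.11)²) = √(141.347750 + 109.791586) = 15.8474 km
W4–W5: √((0.1571·111.32)² + (0.1351·98.11)²) = √(305.843155 + 175.686038) = 21.9438 km
W2–W6: √((-0.1808·111.32)² + (-0.1181·98.11)²) = √(405.082282 + 134.253726) = 23.2236 km
W2–W4: √((-0.0740·111.32)² + (-0.2249·98.11)²) = √(67.859372 + 486.861533) = 23.5525 km
W1–W3: √((0.1479·111.32)² + (0.2428·98.11)²) = √(271.070804 + 567.445186) = 28.9571 km
W3–W5: √((-0.0756·111.32)² + (0.2851·98.11)²) = √(70.825555 + 782.385848) = 29.2098 km
W5–W6: √((-0.2639·111.32)² + (-0.0283·98.11)²) = √(863.028576 + 7.709024) = 29.5083 km
W3–W4: √((-0.2327·111.32)² + (0.1500·98.11)²) = √(671.025713 + 216.575372) = 29.7926 km
W1–W4: √((-0.0848·111.32)² + (0.3928·98.11)²) = √(89.112392 + 1485.147230) = 39.6769 km
W2–W3: √((0.1587·111.32)² + (-0.3749·98.11)²) = √(312.104657 + 1352.874255) = 40.8042 km
W3–W6: √((-0.3395·111.32)² + (0.2568·98.11)²) = √(1428.321431 + 634.770288) = 45.4213 km
W1–W5: √((0.0723·111.32)² + (0.5279·98.11)²) = √(64.777322 + 2682.439128) = 52.4139 km
W1–W6: √((-0.1916·111.32)² + (0.4996·98.11)²) = √(454.922487 + 2402.544336) = 53.4553 km
W1–W2: √((-0.0108·111.32)² + (0.6177·98.11)²) = √(1.445419 + 3672.668703) = 60.6145 km
Closest pair: W2–W5 at 12.7748 km.

W2 and W5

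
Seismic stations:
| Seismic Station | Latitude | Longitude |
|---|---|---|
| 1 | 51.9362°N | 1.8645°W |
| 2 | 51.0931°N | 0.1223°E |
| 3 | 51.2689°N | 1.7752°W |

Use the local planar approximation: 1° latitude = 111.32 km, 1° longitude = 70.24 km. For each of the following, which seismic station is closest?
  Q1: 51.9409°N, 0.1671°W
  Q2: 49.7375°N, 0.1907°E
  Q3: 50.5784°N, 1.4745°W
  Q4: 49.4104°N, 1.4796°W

Q1→2; Q2→2; Q3→3; Q4→3

Q1 at 51.9409°N, 0.1671°W:
  1: √((-0.0047·111.32)² + (-1.6974·70.24)²) = √(0.273742 + 14214.690282) = 119.2265 km
  2: √((-0.8478·111.32)² + (0.2894·70.24)²) = √(8907.036249 + 413.205467) = 96.5414 km
  3: √((-0.6720·111.32)² + (-1.6081·70.24)²) = √(5596.093234 + 12758.367558) = 135.4786 km
  → nearest: 2 (96.5414 km)
Q2 at 49.7375°N, 0.1907°E:
  1: √((2.1987·111.32)² + (-2.0552·70.24)²) = √(59907.107104 + 20839.015050) = 284.1586 km
  2: √((1.3556·111.32)² + (-0.0684·70.24)²) = √(22772.437335 + 23.082413) = 150.9819 km
  3: √((1.5314·111.32)² + (-1.9659·70.24)²) = √(29061.878371 + 19067.416410) = 219.3839 km
  → nearest: 2 (150.9819 km)
Q3 at 50.5784°N, 1.4745°W:
  1: √((1.3578·111.32)² + (-0.3900·70.24)²) = √(22846.411981 + 750.409321) = 153.6126 km
  2: √((0.5147·111.32)² + (1.5968·70.24)²) = √(3282.877911 + 12579.693323) = 125.9467 km
  3: √((0.6905·111.32)² + (-0.3007·70.24)²) = √(5908.452673 + 446.103738) = 79.7155 km
  → nearest: 3 (79.7155 km)
Q4 at 49.4104°N, 1.4796°W:
  1: √((2.5258·111.32)² + (-0.3849·70.24)²) = √(79057.725075 + 730.911555) = 282.4688 km
  2: √((1.6827·111.32)² + (1.6019·70.24)²) = √(35088.094564 + 12660.177905) = 218.5138 km
  3: √((1.8585·111.32)² + (-0.2956·70.24)²) = √(42802.735575 + 431.099844) = 207.9275 km
  → nearest: 3 (207.9275 km)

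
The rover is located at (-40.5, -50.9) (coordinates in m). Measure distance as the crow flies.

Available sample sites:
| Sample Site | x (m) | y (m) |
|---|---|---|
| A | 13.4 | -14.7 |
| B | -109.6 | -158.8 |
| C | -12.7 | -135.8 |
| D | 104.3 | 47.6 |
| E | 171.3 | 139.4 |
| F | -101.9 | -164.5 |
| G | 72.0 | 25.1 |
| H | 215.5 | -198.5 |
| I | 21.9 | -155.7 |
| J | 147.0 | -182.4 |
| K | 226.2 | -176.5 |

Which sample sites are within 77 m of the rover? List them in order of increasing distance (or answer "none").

Distances from (-40.5, -50.9):
A: 64.9 m
B: 128.1 m
C: 89.3 m
D: 175.1 m
E: 284.7 m
F: 129.1 m
G: 135.8 m
H: 295.5 m
I: 122.0 m
J: 229.0 m
K: 294.8 m
Threshold 77 m: A (64.9 m) is within range.

A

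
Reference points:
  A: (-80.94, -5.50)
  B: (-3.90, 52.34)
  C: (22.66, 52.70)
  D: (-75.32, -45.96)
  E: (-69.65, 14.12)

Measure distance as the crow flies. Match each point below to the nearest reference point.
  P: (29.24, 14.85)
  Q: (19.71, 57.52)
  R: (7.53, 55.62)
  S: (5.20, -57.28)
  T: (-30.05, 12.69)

P→C; Q→C; R→B; S→D; T→E

P at (29.24, 14.85):
  A: √((-110.18)² + (-20.35)²) = √(12139.6324 + 414.1225) = 112.04
  B: √((-33.14)² + (37.49)²) = √(1098.2596 + 1405.5001) = 50.04
  C: √((-6.58)² + (37.85)²) = √(43.2964 + 1432.6225) = 38.42
  D: √((-104.56)² + (-60.81)²) = √(10932.7936 + 3697.8561) = 120.96
  E: √((-98.89)² + (-0.73)²) = √(9779.2321 + 0.5329) = 98.89
  → nearest: C (38.42)
Q at (19.71, 57.52):
  A: √((-100.65)² + (-63.02)²) = √(10130.4225 + 3971.5204) = 118.75
  B: √((-23.61)² + (-5.18)²) = √(557.4321 + 26.8324) = 24.17
  C: √((2.95)² + (-4.82)²) = √(8.7025 + 23.2324) = 5.65
  D: √((-95.03)² + (-103.48)²) = √(9030.7009 + 10708.1104) = 140.49
  E: √((-89.36)² + (-43.40)²) = √(7985.2096 + 1883.5600) = 99.34
  → nearest: C (5.65)
R at (7.53, 55.62):
  A: √((-88.47)² + (-61.12)²) = √(7826.9409 + 3735.6544) = 107.53
  B: √((-11.43)² + (-3.28)²) = √(130.6449 + 10.7584) = 11.89
  C: √((15.13)² + (-2.92)²) = √(228.9169 + 8.5264) = 15.41
  D: √((-82.85)² + (-101.58)²) = √(6864.1225 + 10318.4964) = 131.08
  E: √((-77.18)² + (-41.50)²) = √(5956.7524 + 1722.2500) = 87.63
  → nearest: B (11.89)
S at (5.20, -57.28):
  A: √((-86.14)² + (51.78)²) = √(7420.0996 + 2681.1684) = 100.51
  B: √((-9.10)² + (109.62)²) = √(82.8100 + 12016.5444) = 110.00
  C: √((17.46)² + (109.98)²) = √(304.8516 + 12095.6004) = 111.36
  D: √((-80.52)² + (11.32)²) = √(6483.4704 + 128.1424) = 81.31
  E: √((-74.85)² + (71.40)²) = √(5602.5225 + 5097.9600) = 103.44
  → nearest: D (81.31)
T at (-30.05, 12.69):
  A: √((-50.89)² + (-18.19)²) = √(2589.7921 + 330.8761) = 54.04
  B: √((26.15)² + (39.65)²) = √(683.8225 + 1572.1225) = 47.50
  C: √((52.71)² + (40.01)²) = √(2778.3441 + 1600.8001) = 66.18
  D: √((-45.27)² + (-58.65)²) = √(2049.3729 + 3439.8225) = 74.09
  E: √((-39.60)² + (1.43)²) = √(1568.1600 + 2.0449) = 39.63
  → nearest: E (39.63)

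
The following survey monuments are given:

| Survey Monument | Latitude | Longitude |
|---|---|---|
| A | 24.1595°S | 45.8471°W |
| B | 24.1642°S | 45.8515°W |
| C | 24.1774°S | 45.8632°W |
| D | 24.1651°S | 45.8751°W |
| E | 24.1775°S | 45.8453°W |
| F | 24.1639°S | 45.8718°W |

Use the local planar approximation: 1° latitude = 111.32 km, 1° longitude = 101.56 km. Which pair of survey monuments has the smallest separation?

Pairwise distances:
A–B: 0.6881 km
A–C: 2.5776 km
A–D: 2.9112 km
A–E: 2.0121 km
A–F: 2.5559 km
B–C: 1.8897 km
B–D: 2.3989 km
B–E: 1.6089 km
B–F: 2.0619 km
C–D: 1.8263 km
C–E: 1.8180 km
C–F: 1.7382 km
D–E: 3.3264 km
D–F: 0.3608 km
E–F: 3.0879 km
Closest pair: D–F at 0.3608 km.

D and F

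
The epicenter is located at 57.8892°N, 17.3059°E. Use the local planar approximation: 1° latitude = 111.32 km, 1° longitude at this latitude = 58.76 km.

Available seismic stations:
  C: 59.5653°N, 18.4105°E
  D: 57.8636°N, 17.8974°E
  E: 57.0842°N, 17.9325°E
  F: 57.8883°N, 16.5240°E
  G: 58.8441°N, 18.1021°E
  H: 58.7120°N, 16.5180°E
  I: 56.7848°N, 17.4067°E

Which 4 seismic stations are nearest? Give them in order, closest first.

Distances from 57.8892°N, 17.3059°E:
C: 197.5505 km
D: 34.8732 km
E: 96.8817 km
F: 45.9446 km
G: 116.1395 km
H: 102.6299 km
I: 123.0844 km
Sorted: D (34.8732 km) < F (45.9446 km) < E (96.8817 km) < H (102.6299 km) < G (116.1395 km) < I (123.0844 km) < …

D, F, E, H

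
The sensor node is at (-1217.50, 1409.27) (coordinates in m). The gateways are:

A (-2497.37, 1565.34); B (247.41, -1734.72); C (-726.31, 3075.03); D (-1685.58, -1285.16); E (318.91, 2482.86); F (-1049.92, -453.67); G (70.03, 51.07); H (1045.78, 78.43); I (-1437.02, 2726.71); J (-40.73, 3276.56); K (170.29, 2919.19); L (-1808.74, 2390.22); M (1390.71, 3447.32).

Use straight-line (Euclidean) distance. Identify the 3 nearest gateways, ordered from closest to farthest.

L, A, I

Distances from (-1217.50, 1409.27):
A: √((-1279.87)² + (156.07)²) = √(1638067.2169 + 24357.8449) = 1289.35 m
B: √((1464.91)² + (-3143.99)²) = √(2145961.3081 + 9884673.1201) = 3468.52 m
C: √((491.19)² + (1665.76)²) = √(241267.6161 + 2774756.3776) = 1736.67 m
D: √((-468.08)² + (-2694.43)²) = √(219098.8864 + 7259953.0249) = 2734.79 m
E: √((1536.41)² + (1073.59)²) = √(2360555.6881 + 1152595.4881) = 1874.34 m
F: √((167.58)² + (-1862.94)²) = √(28083.0564 + 3470545.4436) = 1870.46 m
G: √((1287.53)² + (-1358.20)²) = √(1657733.5009 + 1844707.2400) = 1871.48 m
H: √((2263.28)² + (-1330.84)²) = √(5122436.3584 + 1771135.1056) = 2625.56 m
I: √((-219.52)² + (1317.44)²) = √(48189.0304 + 1735648.1536) = 1335.60 m
J: √((1176.77)² + (1867.29)²) = √(1384787.6329 + 3486771.9441) = 2207.16 m
K: √((1387.79)² + (1509.92)²) = √(1925961.0841 + 2279858.4064) = 2050.81 m
L: √((-591.24)² + (980.95)²) = √(349564.7376 + 962262.9025) = 1145.35 m
M: √((2608.21)² + (2038.05)²) = √(6802759.4041 + 4153647.8025) = 3310.05 m
Sorted: L (1145.35 m) < A (1289.35 m) < I (1335.60 m) < C (1736.67 m) < F (1870.46 m) < …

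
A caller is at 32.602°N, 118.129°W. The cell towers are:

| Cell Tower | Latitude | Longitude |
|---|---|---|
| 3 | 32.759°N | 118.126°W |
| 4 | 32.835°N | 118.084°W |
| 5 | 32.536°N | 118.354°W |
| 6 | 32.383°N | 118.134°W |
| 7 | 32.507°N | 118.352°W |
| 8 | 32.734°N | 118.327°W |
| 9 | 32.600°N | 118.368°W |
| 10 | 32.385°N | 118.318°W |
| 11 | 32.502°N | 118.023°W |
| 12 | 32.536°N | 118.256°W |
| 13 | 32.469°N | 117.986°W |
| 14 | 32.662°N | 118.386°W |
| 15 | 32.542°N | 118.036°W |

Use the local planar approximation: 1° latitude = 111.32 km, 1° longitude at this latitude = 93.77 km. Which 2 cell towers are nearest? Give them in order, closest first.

Distances from 32.602°N, 118.129°W:
3: 17.480 km
4: 26.279 km
5: 22.341 km
6: 24.384 km
7: 23.433 km
8: 23.678 km
9: 22.412 km
10: 29.960 km
11: 14.924 km
12: 13.993 km
13: 19.975 km
14: 25.007 km
15: 10.985 km
Sorted: 15 (10.985 km) < 12 (13.993 km) < 11 (14.924 km) < 3 (17.480 km) < …

15, 12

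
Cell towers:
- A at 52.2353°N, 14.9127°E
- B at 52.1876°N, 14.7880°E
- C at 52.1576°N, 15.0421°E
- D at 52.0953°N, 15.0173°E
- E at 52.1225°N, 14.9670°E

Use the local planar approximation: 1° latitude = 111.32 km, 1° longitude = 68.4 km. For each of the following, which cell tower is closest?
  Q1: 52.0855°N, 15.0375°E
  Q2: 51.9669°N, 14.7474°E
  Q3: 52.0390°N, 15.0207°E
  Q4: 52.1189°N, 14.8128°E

Q1 at 52.0855°N, 15.0375°E:
  A: √((0.1498·111.32)² + (-0.1248·68.4)²) = √(278.080171 + 72.868759) = 18.7336 km
  B: √((0.1021·111.32)² + (-0.2495·68.4)²) = √(129.180773 + 291.241530) = 20.5042 km
  C: √((0.0721·111.32)² + (0.0046·68.4)²) = √(64.419437 + 0.098998) = 8.0323 km
  D: √((0.0098·111.32)² + (-0.0202·68.4)²) = √(1.190141 + 1.909040) = 1.7604 km
  E: √((0.0370·111.32)² + (-0.0705·68.4)²) = √(16.964843 + 23.253613) = 6.3418 km
  → nearest: D (1.7604 km)
Q2 at 51.9669°N, 14.7474°E:
  A: √((0.2684·111.32)² + (0.1653·68.4)²) = √(892.712094 + 127.837395) = 31.9460 km
  B: √((0.2207·111.32)² + (0.0406·68.4)²) = √(603.602544 + 7.711951) = 24.7248 km
  C: √((0.1907·111.32)² + (0.2947·68.4)²) = √(450.658723 + 406.324000) = 29.2743 km
  D: √((0.1284·111.32)² + (0.2699·68.4)²) = √(204.303799 + 340.814429) = 23.3478 km
  E: √((0.1556·111.32)² + (0.2196·68.4)²) = √(300.030621 + 225.619626) = 22.9271 km
  → nearest: E (22.9271 km)
Q3 at 52.0390°N, 15.0207°E:
  A: √((0.1963·111.32)² + (-0.1080·68.4)²) = √(477.514974 + 54.570724) = 23.0670 km
  B: √((0.1486·111.32)² + (-0.2327·68.4)²) = √(273.642793 + 253.340702) = 22.9561 km
  C: √((0.1186·111.32)² + (0.0214·68.4)²) = √(174.307379 + 2.142593) = 13.2834 km
  D: √((0.0563·111.32)² + (-0.0034·68.4)²) = √(39.279250 + 0.054084) = 6.2716 km
  E: √((0.0835·111.32)² + (-0.0537·68.4)²) = √(86.401115 + 13.491517) = 9.9946 km
  → nearest: D (6.2716 km)
Q4 at 52.1189°N, 14.8128°E:
  A: √((0.1164·111.32)² + (0.0999·68.4)²) = √(167.900642 + 46.692076) = 14.6490 km
  B: √((0.0687·111.32)² + (-0.0248·68.4)²) = √(58.487071 + 2.877502) = 7.8336 km
  C: √((0.0387·111.32)² + (0.2293·68.4)²) = √(18.559588 + 245.991620) = 16.2650 km
  D: √((-0.0236·111.32)² + (0.2045·68.4)²) = √(6.901928 + 195.658549) = 14.2324 km
  E: √((0.0036·111.32)² + (0.1542·68.4)²) = √(0.160602 + 111.245115) = 10.5549 km
  → nearest: B (7.8336 km)

Q1→D; Q2→E; Q3→D; Q4→B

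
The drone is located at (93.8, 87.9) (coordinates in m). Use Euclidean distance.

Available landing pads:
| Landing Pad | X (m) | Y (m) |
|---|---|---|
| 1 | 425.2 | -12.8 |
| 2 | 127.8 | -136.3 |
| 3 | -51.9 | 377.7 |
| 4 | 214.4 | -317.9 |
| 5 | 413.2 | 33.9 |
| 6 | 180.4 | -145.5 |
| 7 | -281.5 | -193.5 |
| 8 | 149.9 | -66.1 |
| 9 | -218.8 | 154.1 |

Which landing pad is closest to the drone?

8

Distances from (93.8, 87.9):
1: √((331.4)² + (-100.7)²) = √(109825.960 + 10140.490) = 346.4 m
2: √((34.0)² + (-224.2)²) = √(1156.000 + 50265.640) = 226.8 m
3: √((-145.7)² + (289.8)²) = √(21228.490 + 83984.040) = 324.4 m
4: √((120.6)² + (-405.8)²) = √(14544.360 + 164673.640) = 423.3 m
5: √((319.4)² + (-54.0)²) = √(102016.360 + 2916.000) = 323.9 m
6: √((86.6)² + (-233.4)²) = √(7499.560 + 54475.560) = 248.9 m
7: √((-375.3)² + (-281.4)²) = √(140850.090 + 79185.960) = 469.1 m
8: √((56.1)² + (-154.0)²) = √(3147.210 + 23716.000) = 163.9 m
9: √((-312.6)² + (66.2)²) = √(97718.760 + 4382.440) = 319.5 m
Minimum: 8 at 163.9 m.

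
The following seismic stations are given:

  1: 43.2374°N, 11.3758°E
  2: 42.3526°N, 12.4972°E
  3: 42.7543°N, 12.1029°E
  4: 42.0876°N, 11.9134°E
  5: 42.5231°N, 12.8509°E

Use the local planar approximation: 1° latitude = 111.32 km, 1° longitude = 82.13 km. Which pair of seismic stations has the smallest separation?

Pairwise distances:
2–5: 34.7003 km
2–3: 55.2118 km
2–4: 56.2957 km
3–5: 66.6066 km
3–4: 75.8314 km
1–3: 80.3631 km
4–5: 90.9880 km
1–2: 134.8479 km
1–4: 135.3972 km
1–5: 144.9141 km
Closest pair: 2–5 at 34.7003 km.

2 and 5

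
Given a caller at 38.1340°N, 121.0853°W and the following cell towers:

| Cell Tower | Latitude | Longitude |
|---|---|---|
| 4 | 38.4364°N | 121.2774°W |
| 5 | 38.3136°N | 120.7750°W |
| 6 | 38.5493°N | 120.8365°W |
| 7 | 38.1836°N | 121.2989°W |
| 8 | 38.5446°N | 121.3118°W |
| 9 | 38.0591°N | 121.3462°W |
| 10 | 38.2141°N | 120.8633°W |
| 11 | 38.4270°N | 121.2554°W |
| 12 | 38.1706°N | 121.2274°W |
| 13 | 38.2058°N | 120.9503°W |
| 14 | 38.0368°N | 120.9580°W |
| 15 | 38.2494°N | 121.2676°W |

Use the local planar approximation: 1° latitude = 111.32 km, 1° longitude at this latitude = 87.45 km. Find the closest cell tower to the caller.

Distances from 38.1340°N, 121.0853°W:
4: 37.6221 km
5: 33.7057 km
6: 51.0952 km
7: 19.4783 km
8: 49.8152 km
9: 24.2915 km
10: 21.3637 km
11: 35.8487 km
12: 13.0775 km
13: 14.2569 km
14: 15.5245 km
15: 20.4739 km
Minimum: 12 at 13.0775 km.

12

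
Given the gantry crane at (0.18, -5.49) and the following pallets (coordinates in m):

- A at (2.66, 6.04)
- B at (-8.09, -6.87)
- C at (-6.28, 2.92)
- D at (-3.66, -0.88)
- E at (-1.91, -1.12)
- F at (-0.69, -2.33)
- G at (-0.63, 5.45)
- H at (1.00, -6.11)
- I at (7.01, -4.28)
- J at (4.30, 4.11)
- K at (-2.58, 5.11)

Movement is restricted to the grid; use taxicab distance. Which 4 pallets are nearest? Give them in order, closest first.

H, F, E, I

Distances from (0.18, -5.49):
A: 14.01 m
B: 9.65 m
C: 14.87 m
D: 8.45 m
E: 6.46 m
F: 4.03 m
G: 11.75 m
H: 1.44 m
I: 8.04 m
J: 13.72 m
K: 13.36 m
Sorted: H (1.44 m) < F (4.03 m) < E (6.46 m) < I (8.04 m) < D (8.45 m) < B (9.65 m) < …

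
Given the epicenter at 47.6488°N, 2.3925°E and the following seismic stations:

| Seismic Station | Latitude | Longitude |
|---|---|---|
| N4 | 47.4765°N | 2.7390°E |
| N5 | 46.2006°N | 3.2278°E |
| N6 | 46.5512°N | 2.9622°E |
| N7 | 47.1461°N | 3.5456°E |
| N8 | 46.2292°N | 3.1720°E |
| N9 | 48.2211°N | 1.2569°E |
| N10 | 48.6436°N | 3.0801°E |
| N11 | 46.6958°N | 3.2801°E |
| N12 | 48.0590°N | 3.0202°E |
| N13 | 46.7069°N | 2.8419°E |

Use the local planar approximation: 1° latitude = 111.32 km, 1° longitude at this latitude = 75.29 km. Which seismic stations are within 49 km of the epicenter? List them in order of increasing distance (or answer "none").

N4

Distances from 47.6488°N, 2.3925°E:
N4: √((-0.1723·111.32)² + (0.3465·75.29)²) = √(367.889125 + 680.582961) = 32.3801 km
N5: √((-1.4482·111.32)² + (0.8353·75.29)²) = √(25989.832563 + 3955.119020) = 173.0461 km
N6: √((-1.0976·111.32)² + (0.5697·75.29)²) = √(14929.133171 + 1839.784829) = 129.4949 km
N7: √((-0.5027·111.32)² + (1.1531·75.29)²) = √(3131.584723 + 7537.173952) = 103.2897 km
N8: √((-1.4196·111.32)² + (0.7795·75.29)²) = √(24973.440444 + 3444.346488) = 168.5758 km
N9: √((0.5723·111.32)² + (-1.1356·75.29)²) = √(4058.764818 + 7310.134404) = 106.6250 km
N10: √((0.9948·111.32)² + (0.6876·75.29)²) = √(12263.599203 + 2680.071191) = 122.2443 km
N11: √((-0.9530·111.32)² + (0.8876·75.29)²) = √(11254.655257 + 4465.901925) = 125.3816 km
N12: √((0.4102·111.32)² + (0.6277·75.29)²) = √(2085.151944 + 2233.463459) = 65.7162 km
N13: √((-0.9419·111.32)² + (0.4494·75.29)²) = √(10994.006493 + 1144.829286) = 110.1764 km
Threshold 49 km: N4 (32.3801 km) is within range.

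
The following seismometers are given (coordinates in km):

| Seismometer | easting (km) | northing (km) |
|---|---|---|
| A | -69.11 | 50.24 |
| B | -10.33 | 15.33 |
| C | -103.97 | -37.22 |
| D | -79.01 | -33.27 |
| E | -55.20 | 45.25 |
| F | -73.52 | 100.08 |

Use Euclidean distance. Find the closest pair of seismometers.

A and E

Pairwise distances:
A–E: 14.78 km
C–D: 25.27 km
A–F: 50.03 km
B–E: 53.93 km
E–F: 57.81 km
A–B: 68.37 km
D–E: 82.05 km
A–D: 84.09 km
B–D: 84.14 km
A–C: 94.15 km
C–E: 95.81 km
B–F: 105.71 km
B–C: 107.38 km
D–F: 133.46 km
C–F: 140.64 km
Closest pair: A–E at 14.78 km.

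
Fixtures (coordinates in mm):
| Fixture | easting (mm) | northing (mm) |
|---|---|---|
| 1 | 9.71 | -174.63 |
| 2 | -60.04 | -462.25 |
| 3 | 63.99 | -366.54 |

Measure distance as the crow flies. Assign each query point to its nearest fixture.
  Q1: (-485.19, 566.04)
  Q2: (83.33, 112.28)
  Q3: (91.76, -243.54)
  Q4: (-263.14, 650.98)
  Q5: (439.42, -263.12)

Q1 at (-485.19, 566.04):
  1: 890.80 mm
  2: 1112.71 mm
  3: 1082.27 mm
  → nearest: 1 (890.80 mm)
Q2 at (83.33, 112.28):
  1: 296.20 mm
  2: 592.15 mm
  3: 479.21 mm
  → nearest: 1 (296.20 mm)
Q3 at (91.76, -243.54):
  1: 107.15 mm
  2: 266.23 mm
  3: 126.10 mm
  → nearest: 1 (107.15 mm)
Q4 at (-263.14, 650.98):
  1: 869.53 mm
  2: 1131.61 mm
  3: 1068.81 mm
  → nearest: 1 (869.53 mm)
Q5 at (439.42, -263.12):
  1: 438.73 mm
  2: 537.69 mm
  3: 389.41 mm
  → nearest: 3 (389.41 mm)

Q1→1; Q2→1; Q3→1; Q4→1; Q5→3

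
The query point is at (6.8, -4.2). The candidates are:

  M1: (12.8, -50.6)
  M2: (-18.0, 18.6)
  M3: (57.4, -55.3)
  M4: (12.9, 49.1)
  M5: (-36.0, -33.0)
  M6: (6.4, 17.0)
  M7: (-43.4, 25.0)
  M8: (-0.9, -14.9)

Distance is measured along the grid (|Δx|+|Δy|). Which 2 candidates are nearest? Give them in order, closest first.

Distances from (6.8, -4.2):
M1: |6.0| + |-46.4| = 6.0 + 46.4 = 52.4
M2: |-24.8| + |22.8| = 24.8 + 22.8 = 47.6
M3: |50.6| + |-51.1| = 50.6 + 51.1 = 101.7
M4: |6.1| + |53.3| = 6.1 + 53.3 = 59.4
M5: |-42.8| + |-28.8| = 42.8 + 28.8 = 71.6
M6: |-0.4| + |21.2| = 0.4 + 21.2 = 21.6
M7: |-50.2| + |29.2| = 50.2 + 29.2 = 79.4
M8: |-7.7| + |-10.7| = 7.7 + 10.7 = 18.4
Sorted: M8 (18.4) < M6 (21.6) < M2 (47.6) < M1 (52.4) < …

M8, M6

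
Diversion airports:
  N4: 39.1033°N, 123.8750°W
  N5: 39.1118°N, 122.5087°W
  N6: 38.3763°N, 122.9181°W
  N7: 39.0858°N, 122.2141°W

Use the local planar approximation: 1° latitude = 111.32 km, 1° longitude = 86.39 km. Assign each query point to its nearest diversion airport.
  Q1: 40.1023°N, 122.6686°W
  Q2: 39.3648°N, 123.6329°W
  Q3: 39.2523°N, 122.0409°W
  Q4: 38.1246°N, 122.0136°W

Q1 at 40.1023°N, 122.6686°W:
  N4: 152.4118 km
  N5: 111.1244 km
  N6: 193.3435 km
  N7: 119.7754 km
  → nearest: N5 (111.1244 km)
Q2 at 39.3648°N, 123.6329°W:
  N4: 35.8447 km
  N5: 101.1209 km
  N6: 126.1825 km
  N7: 126.4439 km
  → nearest: N4 (35.8447 km)
Q3 at 39.2523°N, 122.0409°W:
  N4: 159.3137 km
  N5: 43.3342 km
  N6: 123.5000 km
  N7: 23.8206 km
  → nearest: N7 (23.8206 km)
Q4 at 38.1246°N, 122.0136°W:
  N4: 194.2384 km
  N5: 117.9252 km
  N6: 83.0114 km
  N7: 108.3937 km
  → nearest: N6 (83.0114 km)

Q1→N5; Q2→N4; Q3→N7; Q4→N6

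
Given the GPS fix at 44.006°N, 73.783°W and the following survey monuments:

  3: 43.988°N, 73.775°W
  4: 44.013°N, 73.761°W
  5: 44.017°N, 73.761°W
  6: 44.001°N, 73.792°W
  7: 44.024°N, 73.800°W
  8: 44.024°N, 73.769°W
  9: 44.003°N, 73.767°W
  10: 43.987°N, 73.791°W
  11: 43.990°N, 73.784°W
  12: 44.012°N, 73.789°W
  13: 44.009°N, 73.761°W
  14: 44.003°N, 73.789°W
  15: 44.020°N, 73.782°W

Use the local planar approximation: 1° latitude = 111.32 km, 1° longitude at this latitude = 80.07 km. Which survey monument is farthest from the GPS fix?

7

Distances from 44.006°N, 73.783°W:
3: √((-0.018·111.32)² + (0.008·80.07)²) = √(4.01505 + 0.41032) = 2.104 km
4: √((0.007·111.32)² + (0.022·80.07)²) = √(0.60721 + 3.10302) = 1.926 km
5: √((0.011·111.32)² + (0.022·80.07)²) = √(1.49945 + 3.10302) = 2.145 km
6: √((-0.005·111.32)² + (-0.009·80.07)²) = √(0.30980 + 0.51931) = 0.911 km
7: √((0.018·111.32)² + (-0.017·80.07)²) = √(4.01505 + 1.85284) = 2.422 km
8: √((0.018·111.32)² + (0.014·80.07)²) = √(4.01505 + 1.25660) = 2.296 km
9: √((-0.003·111.32)² + (0.016·80.07)²) = √(0.11153 + 1.64127) = 1.324 km
10: √((-0.019·111.32)² + (-0.008·80.07)²) = √(4.47356 + 0.41032) = 2.210 km
11: √((-0.016·111.32)² + (-0.001·80.07)²) = √(3.17239 + 0.00641) = 1.783 km
12: √((0.006·111.32)² + (-0.006·80.07)²) = √(0.44612 + 0.23080) = 0.823 km
13: √((0.003·111.32)² + (0.022·80.07)²) = √(0.11153 + 3.10302) = 1.793 km
14: √((-0.003·111.32)² + (-0.006·80.07)²) = √(0.11153 + 0.23080) = 0.585 km
15: √((0.014·111.32)² + (0.001·80.07)²) = √(2.42886 + 0.00641) = 1.561 km
Maximum: 7 at 2.422 km.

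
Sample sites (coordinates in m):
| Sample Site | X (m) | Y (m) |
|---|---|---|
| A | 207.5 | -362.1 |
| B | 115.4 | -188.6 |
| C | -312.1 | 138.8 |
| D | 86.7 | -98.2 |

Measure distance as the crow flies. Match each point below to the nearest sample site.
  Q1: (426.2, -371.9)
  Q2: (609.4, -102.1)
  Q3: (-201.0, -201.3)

Q1→A; Q2→A; Q3→D

Q1 at (426.2, -371.9):
  A: 218.9 m
  B: 360.8 m
  C: 897.7 m
  D: 436.1 m
  → nearest: A (218.9 m)
Q2 at (609.4, -102.1):
  A: 478.7 m
  B: 501.5 m
  C: 952.5 m
  D: 522.7 m
  → nearest: A (478.7 m)
Q3 at (-201.0, -201.3):
  A: 439.0 m
  B: 316.7 m
  C: 357.8 m
  D: 305.6 m
  → nearest: D (305.6 m)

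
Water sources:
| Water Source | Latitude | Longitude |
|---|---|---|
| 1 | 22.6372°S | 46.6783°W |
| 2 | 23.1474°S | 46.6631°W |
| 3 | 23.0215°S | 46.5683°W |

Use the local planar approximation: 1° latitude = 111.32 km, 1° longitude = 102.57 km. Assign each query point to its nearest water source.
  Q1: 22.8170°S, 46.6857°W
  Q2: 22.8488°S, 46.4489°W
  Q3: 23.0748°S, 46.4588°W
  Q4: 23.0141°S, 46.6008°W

Q1→1; Q2→3; Q3→3; Q4→3

Q1 at 22.8170°S, 46.6857°W:
  1: 20.0297 km
  2: 36.8531 km
  3: 25.7536 km
  → nearest: 1 (20.0297 km)
Q2 at 22.8488°S, 46.4489°W:
  1: 33.2940 km
  2: 39.8448 km
  3: 22.7944 km
  → nearest: 3 (22.7944 km)
Q3 at 23.0748°S, 46.4588°W:
  1: 53.6647 km
  2: 22.4595 km
  3: 12.7023 km
  → nearest: 3 (12.7023 km)
Q4 at 23.0141°S, 46.6008°W:
  1: 42.7029 km
  2: 16.1564 km
  3: 3.4338 km
  → nearest: 3 (3.4338 km)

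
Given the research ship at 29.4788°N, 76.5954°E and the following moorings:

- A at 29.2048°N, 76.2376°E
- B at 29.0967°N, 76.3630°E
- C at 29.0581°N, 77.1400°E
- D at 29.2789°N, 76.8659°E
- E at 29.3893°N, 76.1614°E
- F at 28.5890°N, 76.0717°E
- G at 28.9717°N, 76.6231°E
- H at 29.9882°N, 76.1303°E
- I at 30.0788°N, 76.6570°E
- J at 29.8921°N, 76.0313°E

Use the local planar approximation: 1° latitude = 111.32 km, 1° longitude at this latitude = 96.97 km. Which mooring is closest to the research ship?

D

Distances from 29.4788°N, 76.5954°E:
A: √((-0.2740·111.32)² + (-0.3578·96.97)²) = √(930.352483 + 1203.803117) = 46.1969 km
B: √((-0.3821·111.32)² + (-0.2324·96.97)²) = √(1809.257871 + 507.863544) = 48.1365 km
C: √((-0.4207·111.32)² + (0.5446·96.97)²) = √(2193.266571 + 2788.881524) = 70.5843 km
D: √((-0.1999·111.32)² + (0.2705·96.97)²) = √(495.190134 + 688.033097) = 34.3980 km
E: √((-0.0895·111.32)² + (-0.4340·96.97)²) = √(99.264159 + 1771.145542) = 43.2482 km
F: √((-0.8898·111.32)² + (-0.5237·96.97)²) = √(9811.404888 + 2578.932285) = 111.3119 km
G: √((-0.5071·111.32)² + (0.0277·96.97)²) = √(3186.644499 + 7.214967) = 56.5142 km
H: √((0.5094·111.32)² + (-0.4651·96.97)²) = √(3215.616708 + 2034.077380) = 72.4548 km
I: √((0.6000·111.32)² + (0.0616·96.97)²) = √(4461.171264 + 35.680934) = 67.0586 km
J: √((0.4133·111.32)² + (-0.5641·96.97)²) = √(2116.787225 + 2992.175004) = 71.4770 km
Minimum: D at 34.3980 km.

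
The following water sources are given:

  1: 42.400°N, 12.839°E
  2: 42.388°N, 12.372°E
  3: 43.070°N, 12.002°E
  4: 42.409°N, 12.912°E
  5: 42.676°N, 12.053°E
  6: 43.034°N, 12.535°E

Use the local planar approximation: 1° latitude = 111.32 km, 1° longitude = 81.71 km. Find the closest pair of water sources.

Pairwise distances:
1–2: 38.182 km
1–3: 101.194 km
1–4: 6.048 km
1–5: 71.195 km
1–6: 74.821 km
2–3: 81.718 km
2–4: 44.185 km
2–5: 41.319 km
2–6: 73.136 km
3–4: 104.610 km
3–5: 44.058 km
3–6: 43.735 km
4–5: 76.223 km
4–6: 76.089 km
5–6: 56.030 km
Closest pair: 1–4 at 6.048 km.

1 and 4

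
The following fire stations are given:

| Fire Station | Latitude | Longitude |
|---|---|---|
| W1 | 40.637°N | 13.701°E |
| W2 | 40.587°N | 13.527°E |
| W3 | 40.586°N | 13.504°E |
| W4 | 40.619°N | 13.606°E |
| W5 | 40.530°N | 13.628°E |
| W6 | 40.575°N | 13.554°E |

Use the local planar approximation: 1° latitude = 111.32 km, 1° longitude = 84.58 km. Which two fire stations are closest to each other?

W2 and W3

Pairwise distances:
W1–W2: 15.734 km
W1–W3: 17.603 km
W1–W4: 8.281 km
W1–W5: 13.416 km
W1–W6: 14.220 km
W2–W3: 1.949 km
W2–W4: 7.572 km
W2–W5: 10.641 km
W2–W6: 2.646 km
W3–W4: 9.377 km
W3–W5: 12.201 km
W3–W6: 4.403 km
W4–W5: 10.081 km
W4–W6: 6.583 km
W5–W6: 8.017 km
Closest pair: W2–W3 at 1.949 km.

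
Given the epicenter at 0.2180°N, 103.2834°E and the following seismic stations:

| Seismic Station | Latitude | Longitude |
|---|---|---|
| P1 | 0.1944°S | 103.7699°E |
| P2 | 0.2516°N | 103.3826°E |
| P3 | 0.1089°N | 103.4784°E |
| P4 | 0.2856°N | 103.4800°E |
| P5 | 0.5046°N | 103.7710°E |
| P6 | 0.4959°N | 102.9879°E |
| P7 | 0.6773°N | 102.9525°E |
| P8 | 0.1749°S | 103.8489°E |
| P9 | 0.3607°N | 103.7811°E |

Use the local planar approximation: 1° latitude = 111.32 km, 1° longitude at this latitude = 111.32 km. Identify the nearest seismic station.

P2

Distances from 0.2180°N, 103.2834°E:
P1: √((-0.4124·111.32)² + (0.4865·111.32)²) = √(2107.578252 + 2933.000146) = 70.9970 km
P2: √((0.0336·111.32)² + (0.0992·111.32)²) = √(13.990233 + 121.946612) = 11.6592 km
P3: √((-0.1091·111.32)² + (0.1950·111.32)²) = √(147.501316 + 471.211215) = 24.8739 km
P4: √((0.0676·111.32)² + (0.1966·111.32)²) = √(56.629117 + 478.975636) = 23.1431 km
P5: √((0.2866·111.32)² + (0.4876·111.32)²) = √(1017.885124 + 2946.278450) = 62.9616 km
P6: √((0.2779·111.32)² + (-0.2955·111.32)²) = √(957.025454 + 1082.084972) = 45.1565 km
P7: √((0.4593·111.32)² + (-0.3309·111.32)²) = √(2614.202864 + 1356.875278) = 63.0165 km
P8: √((-0.3929·111.32)² + (0.5655·111.32)²) = √(1912.980103 + 3962.886316) = 76.6542 km
P9: √((0.1427·111.32)² + (0.4977·111.32)²) = √(252.344789 + 3069.599227) = 57.6363 km
Minimum: P2 at 11.6592 km.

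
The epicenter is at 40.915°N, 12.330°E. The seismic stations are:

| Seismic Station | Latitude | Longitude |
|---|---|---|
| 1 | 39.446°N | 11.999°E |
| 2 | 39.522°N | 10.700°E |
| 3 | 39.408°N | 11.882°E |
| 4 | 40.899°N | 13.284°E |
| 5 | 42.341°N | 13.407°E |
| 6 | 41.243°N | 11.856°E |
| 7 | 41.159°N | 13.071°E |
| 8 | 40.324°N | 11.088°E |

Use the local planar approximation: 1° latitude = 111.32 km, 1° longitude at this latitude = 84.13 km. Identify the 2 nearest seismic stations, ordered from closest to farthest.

Distances from 40.915°N, 12.330°E:
1: √((-1.469·111.32)² + (-0.331·84.13)²) = √(26741.76001 + 775.45708) = 165.883 km
2: √((-1.393·111.32)² + (-1.630·84.13)²) = √(24046.32033 + 18805.15800) = 207.006 km
3: √((-1.507·111.32)² + (-0.448·84.13)²) = √(28143.16261 + 1420.55419) = 171.941 km
4: √((-0.016·111.32)² + (0.954·84.13)²) = √(3.17239 + 6441.67081) = 80.280 km
5: √((1.426·111.32)² + (1.077·84.13)²) = √(25199.12416 + 8209.81148) = 182.781 km
6: √((0.328·111.32)² + (-0.474·84.13)²) = √(1333.19625 + 1590.22458) = 54.069 km
7: √((0.244·111.32)² + (0.741·84.13)²) = √(737.77859 + 3886.31674) = 68.001 km
8: √((-0.591·111.32)² + (-1.242·84.13)²) = √(4328.33989 + 10918.04725) = 123.476 km
Sorted: 6 (54.069 km) < 7 (68.001 km) < 4 (80.280 km) < 8 (123.476 km) < …

6, 7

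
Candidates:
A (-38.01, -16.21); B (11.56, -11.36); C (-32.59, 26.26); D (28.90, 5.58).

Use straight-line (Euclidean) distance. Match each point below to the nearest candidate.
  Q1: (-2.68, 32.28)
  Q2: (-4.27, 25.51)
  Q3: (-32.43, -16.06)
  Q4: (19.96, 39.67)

Q1 at (-2.68, 32.28):
  A: √((-35.33)² + (-48.49)²) = √(1248.2089 + 2351.2801) = 60.00
  B: √((14.24)² + (-43.64)²) = √(202.7776 + 1904.4496) = 45.90
  C: √((-29.91)² + (-6.02)²) = √(894.6081 + 36.2404) = 30.51
  D: √((31.58)² + (-26.70)²) = √(997.2964 + 712.8900) = 41.35
  → nearest: C (30.51)
Q2 at (-4.27, 25.51):
  A: √((-33.74)² + (-41.72)²) = √(1138.3876 + 1740.5584) = 53.66
  B: √((15.83)² + (-36.87)²) = √(250.5889 + 1359.3969) = 40.12
  C: √((-28.32)² + (0.75)²) = √(802.0224 + 0.5625) = 28.33
  D: √((33.17)² + (-19.93)²) = √(1100.2489 + 397.2049) = 38.70
  → nearest: C (28.33)
Q3 at (-32.43, -16.06):
  A: √((-5.58)² + (-0.15)²) = √(31.1364 + 0.0225) = 5.58
  B: √((43.99)² + (4.70)²) = √(1935.1201 + 22.0900) = 44.24
  C: √((-0.16)² + (42.32)²) = √(0.0256 + 1790.9824) = 42.32
  D: √((61.33)² + (21.64)²) = √(3761.3689 + 468.2896) = 65.04
  → nearest: A (5.58)
Q4 at (19.96, 39.67):
  A: √((-57.97)² + (-55.88)²) = √(3360.5209 + 3122.5744) = 80.52
  B: √((-8.40)² + (-51.03)²) = √(70.5600 + 2604.0609) = 51.72
  C: √((-52.55)² + (-13.41)²) = √(2761.5025 + 179.8281) = 54.23
  D: √((8.94)² + (-34.09)²) = √(79.9236 + 1162.1281) = 35.24
  → nearest: D (35.24)

Q1→C; Q2→C; Q3→A; Q4→D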